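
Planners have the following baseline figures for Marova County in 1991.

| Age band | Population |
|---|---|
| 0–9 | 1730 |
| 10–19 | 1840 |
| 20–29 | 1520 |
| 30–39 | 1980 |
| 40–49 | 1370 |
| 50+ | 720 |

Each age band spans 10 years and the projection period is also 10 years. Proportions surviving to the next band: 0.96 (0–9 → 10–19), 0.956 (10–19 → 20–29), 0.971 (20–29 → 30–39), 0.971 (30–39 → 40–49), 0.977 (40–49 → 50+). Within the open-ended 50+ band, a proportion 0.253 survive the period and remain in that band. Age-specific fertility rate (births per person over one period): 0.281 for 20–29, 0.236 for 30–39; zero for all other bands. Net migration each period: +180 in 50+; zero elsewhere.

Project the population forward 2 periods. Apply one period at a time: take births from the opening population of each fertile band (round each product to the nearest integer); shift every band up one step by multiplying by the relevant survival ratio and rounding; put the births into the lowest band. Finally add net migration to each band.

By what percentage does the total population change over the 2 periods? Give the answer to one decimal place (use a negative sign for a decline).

Period 1.
Births: 1520 × 0.281 = 427 ; 1980 × 0.236 = 467 → 894
10–19: 1730 × 0.96 = 1661
20–29: 1840 × 0.956 = 1759
30–39: 1520 × 0.971 = 1476
40–49: 1980 × 0.971 = 1923
50+: 1370 × 0.977 + 720 × 0.253 = 1338 + 182 = 1520
Net migration: 50+ + 180 → 1700
→ [894, 1661, 1759, 1476, 1923, 1700]
Period 2.
Births: 1759 × 0.281 = 494 ; 1476 × 0.236 = 348 → 842
10–19: 894 × 0.96 = 858
20–29: 1661 × 0.956 = 1588
30–39: 1759 × 0.971 = 1708
40–49: 1476 × 0.971 = 1433
50+: 1923 × 0.977 + 1700 × 0.253 = 1879 + 430 = 2309
Net migration: 50+ + 180 → 2489
→ [842, 858, 1588, 1708, 1433, 2489]
Total: 9160 → 8918; change = -242; percentage change = -2.6%

-2.6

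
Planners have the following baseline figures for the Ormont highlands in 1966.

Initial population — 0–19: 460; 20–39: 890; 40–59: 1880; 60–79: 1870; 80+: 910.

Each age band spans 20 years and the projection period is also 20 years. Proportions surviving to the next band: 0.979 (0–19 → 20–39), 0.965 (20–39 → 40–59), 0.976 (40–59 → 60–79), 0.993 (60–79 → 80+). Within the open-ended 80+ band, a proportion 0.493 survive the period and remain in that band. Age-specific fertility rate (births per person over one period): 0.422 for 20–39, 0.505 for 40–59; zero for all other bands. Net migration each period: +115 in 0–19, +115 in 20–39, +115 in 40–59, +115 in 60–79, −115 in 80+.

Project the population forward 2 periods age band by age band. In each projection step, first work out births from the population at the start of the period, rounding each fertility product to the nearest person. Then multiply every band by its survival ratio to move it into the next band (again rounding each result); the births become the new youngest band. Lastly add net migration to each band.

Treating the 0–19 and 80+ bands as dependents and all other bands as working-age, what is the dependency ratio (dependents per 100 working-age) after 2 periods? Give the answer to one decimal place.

[period 1]
Births: 890 × 0.422 = 376, 1880 × 0.505 = 949 — total 1325
20–39: 460 × 0.979 = 450
40–59: 890 × 0.965 = 859
60–79: 1880 × 0.976 = 1835
80+: 1870 × 0.993 + 910 × 0.493 = 1857 + 449 = 2306
Net migration: 0–19 + 115 → 1440; 20–39 + 115 → 565; 40–59 + 115 → 974; 60–79 + 115 → 1950; 80+ − 115 → 2191
End of period: [1440, 565, 974, 1950, 2191]
[period 2]
Births: 565 × 0.422 = 238, 974 × 0.505 = 492 — total 730
20–39: 1440 × 0.979 = 1410
40–59: 565 × 0.965 = 545
60–79: 974 × 0.976 = 951
80+: 1950 × 0.993 + 2191 × 0.493 = 1936 + 1080 = 3016
Net migration: 0–19 + 115 → 845; 20–39 + 115 → 1525; 40–59 + 115 → 660; 60–79 + 115 → 1066; 80+ − 115 → 2901
End of period: [845, 1525, 660, 1066, 2901]
Dependents (band 0–19 + band 80+) = 845 + 2901 = 3746; working-age = 3251; ratio = 3746/3251 × 100 = 115.2

115.2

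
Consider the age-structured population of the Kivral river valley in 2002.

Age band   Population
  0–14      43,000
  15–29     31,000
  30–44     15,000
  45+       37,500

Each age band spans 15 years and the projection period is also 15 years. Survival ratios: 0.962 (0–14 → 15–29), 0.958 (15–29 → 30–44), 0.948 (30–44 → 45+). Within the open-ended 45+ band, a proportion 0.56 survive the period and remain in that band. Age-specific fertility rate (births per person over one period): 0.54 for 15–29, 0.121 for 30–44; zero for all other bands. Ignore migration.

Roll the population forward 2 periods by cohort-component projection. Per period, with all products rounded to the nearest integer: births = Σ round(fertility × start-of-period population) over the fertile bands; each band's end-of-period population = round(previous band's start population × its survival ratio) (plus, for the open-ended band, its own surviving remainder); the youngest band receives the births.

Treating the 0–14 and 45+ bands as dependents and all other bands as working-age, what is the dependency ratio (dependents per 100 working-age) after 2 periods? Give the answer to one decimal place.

128.4

Numbering the bands 1..4 from youngest to oldest:
Period 1.
Births: 31000 × 0.54 = 16740 ; 15000 × 0.121 = 1815 → total 18555
Band 2: 43000 × 0.962 = 41366
Band 3: 31000 × 0.958 = 29698
Band 4: 15000 × 0.948 + 37500 × 0.56 = 14220 + 21000 = 35220
Giving 18555 / 41366 / 29698 / 35220.
Period 2.
Births: 41366 × 0.54 = 22338 ; 29698 × 0.121 = 3593 → total 25931
Band 2: 18555 × 0.962 = 17850
Band 3: 41366 × 0.958 = 39629
Band 4: 29698 × 0.948 + 35220 × 0.56 = 28154 + 19723 = 47877
Giving 25931 / 17850 / 39629 / 47877.
Dependents (band 0–14 + band 45+) = 25931 + 47877 = 73808; working-age = 57479; ratio = 73808/57479 × 100 = 128.4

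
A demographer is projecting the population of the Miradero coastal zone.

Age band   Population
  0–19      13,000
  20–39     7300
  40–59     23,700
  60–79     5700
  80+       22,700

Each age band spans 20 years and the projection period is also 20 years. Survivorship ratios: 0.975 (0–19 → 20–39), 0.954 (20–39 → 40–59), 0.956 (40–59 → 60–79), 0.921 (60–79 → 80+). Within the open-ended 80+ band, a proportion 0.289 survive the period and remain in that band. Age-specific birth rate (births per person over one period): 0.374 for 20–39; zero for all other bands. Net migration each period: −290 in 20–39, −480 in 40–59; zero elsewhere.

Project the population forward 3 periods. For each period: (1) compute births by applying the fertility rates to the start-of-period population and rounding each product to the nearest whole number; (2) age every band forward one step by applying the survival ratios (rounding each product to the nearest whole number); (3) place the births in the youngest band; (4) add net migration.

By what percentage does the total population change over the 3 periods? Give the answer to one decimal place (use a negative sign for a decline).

Period 1:
Births: 7300 × 0.374 = 2730
20–39: 13000 × 0.975 = 12675
40–59: 7300 × 0.954 = 6964
60–79: 23700 × 0.956 = 22657
80+: 5700 × 0.921 + 22700 × 0.289 = 5250 + 6560 = 11810
Net migration: 20–39 − 290 → 12385; 40–59 − 480 → 6484
End of period: [2730, 12385, 6484, 22657, 11810]
Period 2:
Births: 12385 × 0.374 = 4632
20–39: 2730 × 0.975 = 2662
40–59: 12385 × 0.954 = 11815
60–79: 6484 × 0.956 = 6199
80+: 22657 × 0.921 + 11810 × 0.289 = 20867 + 3413 = 24280
Net migration: 20–39 − 290 → 2372; 40–59 − 480 → 11335
End of period: [4632, 2372, 11335, 6199, 24280]
Period 3:
Births: 2372 × 0.374 = 887
20–39: 4632 × 0.975 = 4516
40–59: 2372 × 0.954 = 2263
60–79: 11335 × 0.956 = 10836
80+: 6199 × 0.921 + 24280 × 0.289 = 5709 + 7017 = 12726
Net migration: 20–39 − 290 → 4226; 40–59 − 480 → 1783
End of period: [887, 4226, 1783, 10836, 12726]
Total: 72400 → 30458; change = -41942; percentage change = -57.9%

-57.9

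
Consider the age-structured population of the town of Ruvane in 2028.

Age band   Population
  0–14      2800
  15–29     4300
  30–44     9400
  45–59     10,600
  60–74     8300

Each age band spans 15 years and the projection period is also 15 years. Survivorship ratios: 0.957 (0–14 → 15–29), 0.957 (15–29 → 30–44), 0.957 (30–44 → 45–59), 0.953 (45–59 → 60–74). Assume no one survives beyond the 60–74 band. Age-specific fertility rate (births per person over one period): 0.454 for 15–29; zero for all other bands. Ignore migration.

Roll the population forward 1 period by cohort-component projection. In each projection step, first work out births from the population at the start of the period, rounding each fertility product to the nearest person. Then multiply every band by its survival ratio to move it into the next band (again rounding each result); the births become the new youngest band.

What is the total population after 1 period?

— Period 1 —
Births: 4300 × 0.454 = 1952
15–29: 2800 × 0.957 = 2680
30–44: 4300 × 0.957 = 4115
45–59: 9400 × 0.957 = 8996
60–74: 10600 × 0.953 = 10102
→ [1952, 2680, 4115, 8996, 10102]
Total after period 1: 1952 + 2680 + 4115 + 8996 + 10102 = 27845

27845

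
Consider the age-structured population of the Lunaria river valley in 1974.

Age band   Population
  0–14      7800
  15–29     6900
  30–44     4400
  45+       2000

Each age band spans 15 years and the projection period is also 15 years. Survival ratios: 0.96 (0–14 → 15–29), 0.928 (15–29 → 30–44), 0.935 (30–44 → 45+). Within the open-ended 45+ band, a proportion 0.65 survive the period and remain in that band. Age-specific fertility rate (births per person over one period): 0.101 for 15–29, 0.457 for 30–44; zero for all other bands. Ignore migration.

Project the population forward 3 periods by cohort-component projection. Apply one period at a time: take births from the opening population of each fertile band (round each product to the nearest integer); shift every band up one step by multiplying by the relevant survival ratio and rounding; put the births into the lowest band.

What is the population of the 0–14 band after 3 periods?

Let band 1 be 0–14 through band 4 = 45+.
After projecting period 1:
Births: 6900 × 0.101 = 697, 4400 × 0.457 = 2011 ⇒ total 2708
Band 2: 7800 × 0.96 = 7488
Band 3: 6900 × 0.928 = 6403
Band 4: 4400 × 0.935 + 2000 × 0.65 = 4114 + 1300 = 5414
Population now: 0–14=2708, 15–29=7488, 30–44=6403, 45+=5414
After projecting period 2:
Births: 7488 × 0.101 = 756, 6403 × 0.457 = 2926 ⇒ total 3682
Band 2: 2708 × 0.96 = 2600
Band 3: 7488 × 0.928 = 6949
Band 4: 6403 × 0.935 + 5414 × 0.65 = 5987 + 3519 = 9506
Population now: 0–14=3682, 15–29=2600, 30–44=6949, 45+=9506
After projecting period 3:
Births: 2600 × 0.101 = 263, 6949 × 0.457 = 3176 ⇒ total 3439
Band 2: 3682 × 0.96 = 3535
Band 3: 2600 × 0.928 = 2413
Band 4: 6949 × 0.935 + 9506 × 0.65 = 6497 + 6179 = 12676
Population now: 0–14=3439, 15–29=3535, 30–44=2413, 45+=12676

3439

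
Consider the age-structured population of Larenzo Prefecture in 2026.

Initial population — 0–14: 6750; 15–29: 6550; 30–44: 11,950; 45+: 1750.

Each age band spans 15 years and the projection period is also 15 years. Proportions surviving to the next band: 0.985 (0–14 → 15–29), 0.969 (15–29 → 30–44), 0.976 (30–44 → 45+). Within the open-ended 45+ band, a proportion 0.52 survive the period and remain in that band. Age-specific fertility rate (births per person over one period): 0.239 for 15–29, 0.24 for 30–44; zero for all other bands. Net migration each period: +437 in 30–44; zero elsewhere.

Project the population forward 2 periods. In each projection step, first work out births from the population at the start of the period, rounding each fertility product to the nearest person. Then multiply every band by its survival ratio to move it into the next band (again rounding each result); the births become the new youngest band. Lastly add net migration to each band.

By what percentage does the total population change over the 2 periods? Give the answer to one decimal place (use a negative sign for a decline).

2.3

(Groups numbered youngest = 1 to oldest = 4.)
[period 1]
Births: 6550 * 0.239 = 1565, 11950 * 0.24 = 2868 → total 4433
Group 2: 6750 * 0.985 = 6649
Group 3: 6550 * 0.969 = 6347
Group 4: 11950 * 0.976 + 1750 * 0.52 = 11663 + 910 = 12573
Net migration: Group 3 + 437 → 6784
Population now: 0–14=4433, 15–29=6649, 30–44=6784, 45+=12573
[period 2]
Births: 6649 * 0.239 = 1589, 6784 * 0.24 = 1628 → total 3217
Group 2: 4433 * 0.985 = 4367
Group 3: 6649 * 0.969 = 6443
Group 4: 6784 * 0.976 + 12573 * 0.52 = 6621 + 6538 = 13159
Net migration: Group 3 + 437 → 6880
Population now: 0–14=3217, 15–29=4367, 30–44=6880, 45+=13159
Total: 27000 → 27623; change = 623; percentage change = 2.3%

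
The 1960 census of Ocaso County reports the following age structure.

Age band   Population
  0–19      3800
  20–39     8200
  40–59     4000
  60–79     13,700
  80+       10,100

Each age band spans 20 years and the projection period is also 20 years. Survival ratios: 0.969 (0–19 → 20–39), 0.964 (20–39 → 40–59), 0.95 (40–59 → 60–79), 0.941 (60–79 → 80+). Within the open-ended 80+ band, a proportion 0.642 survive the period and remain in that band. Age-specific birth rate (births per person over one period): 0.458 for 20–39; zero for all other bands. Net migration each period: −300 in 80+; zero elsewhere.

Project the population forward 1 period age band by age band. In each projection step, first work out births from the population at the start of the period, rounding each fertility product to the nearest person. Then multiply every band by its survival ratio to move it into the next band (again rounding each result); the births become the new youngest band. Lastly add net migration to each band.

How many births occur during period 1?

Numbering the bands 1..5 from youngest to oldest:
Period 1:
Births: 8200 × 0.458 = 3756
Band 2: 3800 × 0.969 = 3682
Band 3: 8200 × 0.964 = 7905
Band 4: 4000 × 0.95 = 3800
Band 5: 13700 × 0.941 + 10100 × 0.642 = 12892 + 6484 = 19376
Net migration: Band 5 − 300 → 19076
→ [3756, 3682, 7905, 3800, 19076]

3756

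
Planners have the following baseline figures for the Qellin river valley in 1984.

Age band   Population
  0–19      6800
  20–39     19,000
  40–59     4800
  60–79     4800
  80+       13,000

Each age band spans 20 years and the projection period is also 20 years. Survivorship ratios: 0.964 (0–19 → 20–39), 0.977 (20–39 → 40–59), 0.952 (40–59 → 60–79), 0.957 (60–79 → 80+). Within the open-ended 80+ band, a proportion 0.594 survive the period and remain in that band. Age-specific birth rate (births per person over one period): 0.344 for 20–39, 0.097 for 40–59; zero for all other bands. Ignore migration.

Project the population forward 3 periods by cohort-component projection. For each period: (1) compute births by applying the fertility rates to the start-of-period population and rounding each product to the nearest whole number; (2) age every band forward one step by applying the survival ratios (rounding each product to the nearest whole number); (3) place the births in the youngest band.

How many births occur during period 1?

Let group 1 be 0–19 through group 5 = 80+.
Period 1.
Births: 19000 × 0.344 = 6536 ; 4800 × 0.097 = 466 — total 7002
Group 2: 6800 × 0.964 = 6555
Group 3: 19000 × 0.977 = 18563
Group 4: 4800 × 0.952 = 4570
Group 5: 4800 × 0.957 + 13000 × 0.594 = 4594 + 7722 = 12316
→ [7002, 6555, 18563, 4570, 12316]

7002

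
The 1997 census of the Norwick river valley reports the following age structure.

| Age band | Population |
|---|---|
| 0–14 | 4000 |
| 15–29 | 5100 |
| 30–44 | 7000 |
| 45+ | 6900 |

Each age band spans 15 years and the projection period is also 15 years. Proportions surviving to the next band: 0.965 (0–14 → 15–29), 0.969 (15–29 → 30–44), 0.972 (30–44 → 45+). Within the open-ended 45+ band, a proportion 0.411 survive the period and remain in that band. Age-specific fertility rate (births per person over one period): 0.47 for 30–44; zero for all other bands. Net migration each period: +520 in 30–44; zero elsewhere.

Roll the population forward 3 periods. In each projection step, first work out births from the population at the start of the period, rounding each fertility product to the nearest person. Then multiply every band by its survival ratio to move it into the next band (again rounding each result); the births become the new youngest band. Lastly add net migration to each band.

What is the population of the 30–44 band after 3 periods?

Period 1:
Births: 7000 × 0.47 = 3290
15–29: 4000 × 0.965 = 3860
30–44: 5100 × 0.969 = 4942
45+: 7000 × 0.972 + 6900 × 0.411 = 6804 + 2836 = 9640
Net migration: 30–44 + 520 → 5462
End of period: [3290, 3860, 5462, 9640]
Period 2:
Births: 5462 × 0.47 = 2567
15–29: 3290 × 0.965 = 3175
30–44: 3860 × 0.969 = 3740
45+: 5462 × 0.972 + 9640 × 0.411 = 5309 + 3962 = 9271
Net migration: 30–44 + 520 → 4260
End of period: [2567, 3175, 4260, 9271]
Period 3:
Births: 4260 × 0.47 = 2002
15–29: 2567 × 0.965 = 2477
30–44: 3175 × 0.969 = 3077
45+: 4260 × 0.972 + 9271 × 0.411 = 4141 + 3810 = 7951
Net migration: 30–44 + 520 → 3597
End of period: [2002, 2477, 3597, 7951]

3597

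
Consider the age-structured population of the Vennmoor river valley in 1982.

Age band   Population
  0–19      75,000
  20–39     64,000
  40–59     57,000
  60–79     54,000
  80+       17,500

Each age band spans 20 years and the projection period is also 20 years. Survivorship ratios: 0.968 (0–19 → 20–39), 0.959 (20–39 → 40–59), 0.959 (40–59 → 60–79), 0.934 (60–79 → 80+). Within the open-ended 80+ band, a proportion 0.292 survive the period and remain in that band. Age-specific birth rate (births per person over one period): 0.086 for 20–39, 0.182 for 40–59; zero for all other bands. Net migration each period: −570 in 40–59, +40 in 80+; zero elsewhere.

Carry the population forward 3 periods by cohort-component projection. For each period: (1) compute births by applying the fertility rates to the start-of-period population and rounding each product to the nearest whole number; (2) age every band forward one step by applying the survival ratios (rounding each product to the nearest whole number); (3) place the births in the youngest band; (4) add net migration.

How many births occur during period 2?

Let group 1 be 0–19 through group 5 = 80+.
— Period 1 —
Births: 64000 × 0.086 = 5504, 57000 × 0.182 = 10374 → total 15878
Group 2: 75000 × 0.968 = 72600
Group 3: 64000 × 0.959 = 61376
Group 4: 57000 × 0.959 = 54663
Group 5: 54000 × 0.934 + 17500 × 0.292 = 50436 + 5110 = 55546
Net migration: Group 3 − 570 → 60806; Group 5 + 40 → 55586
Population now: 0–19=15878, 20–39=72600, 40–59=60806, 60–79=54663, 80+=55586
— Period 2 —
Births: 72600 × 0.086 = 6244, 60806 × 0.182 = 11067 → total 17311
Group 2: 15878 × 0.968 = 15370
Group 3: 72600 × 0.959 = 69623
Group 4: 60806 × 0.959 = 58313
Group 5: 54663 × 0.934 + 55586 × 0.292 = 51055 + 16231 = 67286
Net migration: Group 3 − 570 → 69053; Group 5 + 40 → 67326
Population now: 0–19=17311, 20–39=15370, 40–59=69053, 60–79=58313, 80+=67326

17311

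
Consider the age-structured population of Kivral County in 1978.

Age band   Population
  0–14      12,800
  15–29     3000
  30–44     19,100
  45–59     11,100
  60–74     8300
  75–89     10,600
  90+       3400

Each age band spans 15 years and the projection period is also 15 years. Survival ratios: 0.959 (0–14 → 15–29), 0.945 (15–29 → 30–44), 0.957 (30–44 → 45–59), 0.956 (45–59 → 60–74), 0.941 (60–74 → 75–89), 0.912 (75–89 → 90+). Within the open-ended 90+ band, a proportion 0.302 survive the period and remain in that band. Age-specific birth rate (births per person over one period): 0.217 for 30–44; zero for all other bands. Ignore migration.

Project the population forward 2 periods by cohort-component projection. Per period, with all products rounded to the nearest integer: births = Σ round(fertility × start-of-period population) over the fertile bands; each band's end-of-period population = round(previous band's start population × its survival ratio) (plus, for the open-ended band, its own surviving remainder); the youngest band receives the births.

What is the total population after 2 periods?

Period 1.
Births: 19100 * 0.217 = 4145
15–29: 12800 * 0.959 = 12275
30–44: 3000 * 0.945 = 2835
45–59: 19100 * 0.957 = 18279
60–74: 11100 * 0.956 = 10612
75–89: 8300 * 0.941 = 7810
90+: 10600 * 0.912 + 3400 * 0.302 = 9667 + 1027 = 10694
→ [4145, 12275, 2835, 18279, 10612, 7810, 10694]
Period 2.
Births: 2835 * 0.217 = 615
15–29: 4145 * 0.959 = 3975
30–44: 12275 * 0.945 = 11600
45–59: 2835 * 0.957 = 2713
60–74: 18279 * 0.956 = 17475
75–89: 10612 * 0.941 = 9986
90+: 7810 * 0.912 + 10694 * 0.302 = 7123 + 3230 = 10353
→ [615, 3975, 11600, 2713, 17475, 9986, 10353]
Total after period 2: 615 + 3975 + 11600 + 2713 + 17475 + 9986 + 10353 = 56717

56717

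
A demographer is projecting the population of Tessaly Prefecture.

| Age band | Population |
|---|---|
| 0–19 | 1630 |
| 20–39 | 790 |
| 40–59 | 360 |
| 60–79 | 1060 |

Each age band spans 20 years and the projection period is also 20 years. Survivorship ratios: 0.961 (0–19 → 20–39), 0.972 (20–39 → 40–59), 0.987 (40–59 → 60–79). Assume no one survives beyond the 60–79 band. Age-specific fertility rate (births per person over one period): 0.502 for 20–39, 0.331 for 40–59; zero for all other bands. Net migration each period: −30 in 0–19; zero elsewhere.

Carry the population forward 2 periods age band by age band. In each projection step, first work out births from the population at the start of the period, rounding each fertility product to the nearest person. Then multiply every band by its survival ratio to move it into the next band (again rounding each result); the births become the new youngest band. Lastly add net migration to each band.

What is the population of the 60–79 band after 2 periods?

Call the bands 1 to 4, youngest first.
— Period 1 —
Births: 790 × 0.502 = 397 ; 360 × 0.331 = 119 → total 516
Band 2: 1630 × 0.961 = 1566
Band 3: 790 × 0.972 = 768
Band 4: 360 × 0.987 = 355
Net migration: Band 1 − 30 → 486
End of period: [486, 1566, 768, 355]
— Period 2 —
Births: 1566 × 0.502 = 786 ; 768 × 0.331 = 254 → total 1040
Band 2: 486 × 0.961 = 467
Band 3: 1566 × 0.972 = 1522
Band 4: 768 × 0.987 = 758
Net migration: Band 1 − 30 → 1010
End of period: [1010, 467, 1522, 758]

758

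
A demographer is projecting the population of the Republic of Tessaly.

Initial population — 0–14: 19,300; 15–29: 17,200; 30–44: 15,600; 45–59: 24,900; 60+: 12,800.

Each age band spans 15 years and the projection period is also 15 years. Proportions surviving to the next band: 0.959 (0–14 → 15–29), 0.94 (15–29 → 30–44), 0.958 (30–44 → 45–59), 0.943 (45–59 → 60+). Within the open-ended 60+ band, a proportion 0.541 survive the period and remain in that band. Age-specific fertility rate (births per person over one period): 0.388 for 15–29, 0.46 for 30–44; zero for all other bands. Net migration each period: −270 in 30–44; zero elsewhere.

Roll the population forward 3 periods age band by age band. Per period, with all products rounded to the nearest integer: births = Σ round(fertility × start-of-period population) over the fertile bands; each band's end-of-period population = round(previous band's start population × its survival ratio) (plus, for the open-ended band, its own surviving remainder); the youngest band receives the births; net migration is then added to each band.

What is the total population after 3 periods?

Let group 1 be 0–14 through group 5 = 60+.
[period 1]
Births: 17200 × 0.388 = 6674, 15600 × 0.46 = 7176 → 13850
Group 2: 19300 × 0.959 = 18509
Group 3: 17200 × 0.94 = 16168
Group 4: 15600 × 0.958 = 14945
Group 5: 24900 × 0.943 + 12800 × 0.541 = 23481 + 6925 = 30406
Net migration: Group 3 − 270 → 15898
Giving 13850 / 18509 / 15898 / 14945 / 30406.
[period 2]
Births: 18509 × 0.388 = 7181, 15898 × 0.46 = 7313 → 14494
Group 2: 13850 × 0.959 = 13282
Group 3: 18509 × 0.94 = 17398
Group 4: 15898 × 0.958 = 15230
Group 5: 14945 × 0.943 + 30406 × 0.541 = 14093 + 16450 = 30543
Net migration: Group 3 − 270 → 17128
Giving 14494 / 13282 / 17128 / 15230 / 30543.
[period 3]
Births: 13282 × 0.388 = 5153, 17128 × 0.46 = 7879 → 13032
Group 2: 14494 × 0.959 = 13900
Group 3: 13282 × 0.94 = 12485
Group 4: 17128 × 0.958 = 16409
Group 5: 15230 × 0.943 + 30543 × 0.541 = 14362 + 16524 = 30886
Net migration: Group 3 − 270 → 12215
Giving 13032 / 13900 / 12215 / 16409 / 30886.
Total after period 3: 13032 + 13900 + 12215 + 16409 + 30886 = 86442

86442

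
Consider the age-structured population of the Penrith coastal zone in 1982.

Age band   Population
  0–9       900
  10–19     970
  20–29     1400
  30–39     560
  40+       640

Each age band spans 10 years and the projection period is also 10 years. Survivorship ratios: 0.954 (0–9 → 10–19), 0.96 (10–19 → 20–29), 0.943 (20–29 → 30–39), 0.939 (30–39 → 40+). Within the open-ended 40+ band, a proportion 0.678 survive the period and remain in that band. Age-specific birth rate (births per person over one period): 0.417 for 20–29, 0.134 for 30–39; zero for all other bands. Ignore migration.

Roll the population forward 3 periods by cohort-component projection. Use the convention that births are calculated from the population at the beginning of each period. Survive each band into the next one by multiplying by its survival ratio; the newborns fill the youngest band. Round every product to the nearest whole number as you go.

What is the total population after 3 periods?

Period 1.
Births: 1400 × 0.417 = 584, 560 × 0.134 = 75 → total 659
10–19: 900 × 0.954 = 859
20–29: 970 × 0.96 = 931
30–39: 1400 × 0.943 = 1320
40+: 560 × 0.939 + 640 × 0.678 = 526 + 434 = 960
→ [659, 859, 931, 1320, 960]
Period 2.
Births: 931 × 0.417 = 388, 1320 × 0.134 = 177 → total 565
10–19: 659 × 0.954 = 629
20–29: 859 × 0.96 = 825
30–39: 931 × 0.943 = 878
40+: 1320 × 0.939 + 960 × 0.678 = 1239 + 651 = 1890
→ [565, 629, 825, 878, 1890]
Period 3.
Births: 825 × 0.417 = 344, 878 × 0.134 = 118 → total 462
10–19: 565 × 0.954 = 539
20–29: 629 × 0.96 = 604
30–39: 825 × 0.943 = 778
40+: 878 × 0.939 + 1890 × 0.678 = 824 + 1281 = 2105
→ [462, 539, 604, 778, 2105]
Total after period 3: 462 + 539 + 604 + 778 + 2105 = 4488

4488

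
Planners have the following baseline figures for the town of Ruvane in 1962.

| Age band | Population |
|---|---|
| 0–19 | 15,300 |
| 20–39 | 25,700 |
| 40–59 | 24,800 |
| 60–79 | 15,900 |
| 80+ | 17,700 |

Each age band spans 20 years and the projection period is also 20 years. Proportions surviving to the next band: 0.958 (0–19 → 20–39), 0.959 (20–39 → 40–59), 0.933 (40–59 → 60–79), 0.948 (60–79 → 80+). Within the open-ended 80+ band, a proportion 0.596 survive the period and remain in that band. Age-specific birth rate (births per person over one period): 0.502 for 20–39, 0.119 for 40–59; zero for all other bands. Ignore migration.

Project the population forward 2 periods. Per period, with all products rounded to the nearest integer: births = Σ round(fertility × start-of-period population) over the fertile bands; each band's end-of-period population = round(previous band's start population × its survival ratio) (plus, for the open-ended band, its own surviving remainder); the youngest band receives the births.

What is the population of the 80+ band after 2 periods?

Period 1.
Births: 25700 × 0.502 = 12901 ; 24800 × 0.119 = 2951 → total 15852
20–39: 15300 × 0.958 = 14657
40–59: 25700 × 0.959 = 24646
60–79: 24800 × 0.933 = 23138
80+: 15900 × 0.948 + 17700 × 0.596 = 15073 + 10549 = 25622
Giving 15852 / 14657 / 24646 / 23138 / 25622.
Period 2.
Births: 14657 × 0.502 = 7358 ; 24646 × 0.119 = 2933 → total 10291
20–39: 15852 × 0.958 = 15186
40–59: 14657 × 0.959 = 14056
60–79: 24646 × 0.933 = 22995
80+: 23138 × 0.948 + 25622 × 0.596 = 21935 + 15271 = 37206
Giving 10291 / 15186 / 14056 / 22995 / 37206.

37206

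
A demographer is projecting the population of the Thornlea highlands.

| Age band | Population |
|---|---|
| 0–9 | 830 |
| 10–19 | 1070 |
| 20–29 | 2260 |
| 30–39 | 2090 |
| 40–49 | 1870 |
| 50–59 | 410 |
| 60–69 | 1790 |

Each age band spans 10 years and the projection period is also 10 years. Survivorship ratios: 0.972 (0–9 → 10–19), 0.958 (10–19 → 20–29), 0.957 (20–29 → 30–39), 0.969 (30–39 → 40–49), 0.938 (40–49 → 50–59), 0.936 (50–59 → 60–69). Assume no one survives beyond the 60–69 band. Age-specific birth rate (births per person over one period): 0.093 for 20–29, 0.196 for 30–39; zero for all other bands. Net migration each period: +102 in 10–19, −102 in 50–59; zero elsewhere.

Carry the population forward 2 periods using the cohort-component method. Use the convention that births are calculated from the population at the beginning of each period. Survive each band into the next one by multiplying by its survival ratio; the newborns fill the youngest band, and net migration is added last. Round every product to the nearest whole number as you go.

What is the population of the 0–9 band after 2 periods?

519

Call the groups 1 to 7, youngest first.
After projecting period 1:
Births: 2260 * 0.093 = 210 ; 2090 * 0.196 = 410 → total 620
Group 2: 830 * 0.972 = 807
Group 3: 1070 * 0.958 = 1025
Group 4: 2260 * 0.957 = 2163
Group 5: 2090 * 0.969 = 2025
Group 6: 1870 * 0.938 = 1754
Group 7: 410 * 0.936 = 384
Net migration: Group 2 + 102 → 909; Group 6 − 102 → 1652
End of period: [620, 909, 1025, 2163, 2025, 1652, 384]
After projecting period 2:
Births: 1025 * 0.093 = 95 ; 2163 * 0.196 = 424 → total 519
Group 2: 620 * 0.972 = 603
Group 3: 909 * 0.958 = 871
Group 4: 1025 * 0.957 = 981
Group 5: 2163 * 0.969 = 2096
Group 6: 2025 * 0.938 = 1899
Group 7: 1652 * 0.936 = 1546
Net migration: Group 2 + 102 → 705; Group 6 − 102 → 1797
End of period: [519, 705, 871, 981, 2096, 1797, 1546]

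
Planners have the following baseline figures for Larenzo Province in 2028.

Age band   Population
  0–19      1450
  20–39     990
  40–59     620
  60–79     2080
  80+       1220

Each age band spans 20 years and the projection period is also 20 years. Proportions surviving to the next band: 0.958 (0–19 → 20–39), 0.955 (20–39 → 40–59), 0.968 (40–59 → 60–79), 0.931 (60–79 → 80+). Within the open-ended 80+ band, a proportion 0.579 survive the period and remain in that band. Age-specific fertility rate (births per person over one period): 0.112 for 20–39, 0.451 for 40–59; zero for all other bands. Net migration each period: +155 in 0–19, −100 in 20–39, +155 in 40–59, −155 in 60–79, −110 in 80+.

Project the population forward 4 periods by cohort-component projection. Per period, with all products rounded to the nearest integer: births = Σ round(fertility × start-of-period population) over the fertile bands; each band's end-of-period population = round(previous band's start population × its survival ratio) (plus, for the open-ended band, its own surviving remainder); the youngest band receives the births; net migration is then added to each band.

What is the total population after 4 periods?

4361

Numbering the bands 1..5 from youngest to oldest:
Period 1.
Births: 990 × 0.112 = 111 ; 620 × 0.451 = 280 → 391
Band 2: 1450 × 0.958 = 1389
Band 3: 990 × 0.955 = 945
Band 4: 620 × 0.968 = 600
Band 5: 2080 × 0.931 + 1220 × 0.579 = 1936 + 706 = 2642
Net migration: Band 1 + 155 → 546; Band 2 − 100 → 1289; Band 3 + 155 → 1100; Band 4 − 155 → 445; Band 5 − 110 → 2532
Population now: 0–19=546, 20–39=1289, 40–59=1100, 60–79=445, 80+=2532
Period 2.
Births: 1289 × 0.112 = 144 ; 1100 × 0.451 = 496 → 640
Band 2: 546 × 0.958 = 523
Band 3: 1289 × 0.955 = 1231
Band 4: 1100 × 0.968 = 1065
Band 5: 445 × 0.931 + 2532 × 0.579 = 414 + 1466 = 1880
Net migration: Band 1 + 155 → 795; Band 2 − 100 → 423; Band 3 + 155 → 1386; Band 4 − 155 → 910; Band 5 − 110 → 1770
Population now: 0–19=795, 20–39=423, 40–59=1386, 60–79=910, 80+=1770
Period 3.
Births: 423 × 0.112 = 47 ; 1386 × 0.451 = 625 → 672
Band 2: 795 × 0.958 = 762
Band 3: 423 × 0.955 = 404
Band 4: 1386 × 0.968 = 1342
Band 5: 910 × 0.931 + 1770 × 0.579 = 847 + 1025 = 1872
Net migration: Band 1 + 155 → 827; Band 2 − 100 → 662; Band 3 + 155 → 559; Band 4 − 155 → 1187; Band 5 − 110 → 1762
Population now: 0–19=827, 20–39=662, 40–59=559, 60–79=1187, 80+=1762
Period 4.
Births: 662 × 0.112 = 74 ; 559 × 0.451 = 252 → 326
Band 2: 827 × 0.958 = 792
Band 3: 662 × 0.955 = 632
Band 4: 559 × 0.968 = 541
Band 5: 1187 × 0.931 + 1762 × 0.579 = 1105 + 1020 = 2125
Net migration: Band 1 + 155 → 481; Band 2 − 100 → 692; Band 3 + 155 → 787; Band 4 − 155 → 386; Band 5 − 110 → 2015
Population now: 0–19=481, 20–39=692, 40–59=787, 60–79=386, 80+=2015
Total after period 4: 481 + 692 + 787 + 386 + 2015 = 4361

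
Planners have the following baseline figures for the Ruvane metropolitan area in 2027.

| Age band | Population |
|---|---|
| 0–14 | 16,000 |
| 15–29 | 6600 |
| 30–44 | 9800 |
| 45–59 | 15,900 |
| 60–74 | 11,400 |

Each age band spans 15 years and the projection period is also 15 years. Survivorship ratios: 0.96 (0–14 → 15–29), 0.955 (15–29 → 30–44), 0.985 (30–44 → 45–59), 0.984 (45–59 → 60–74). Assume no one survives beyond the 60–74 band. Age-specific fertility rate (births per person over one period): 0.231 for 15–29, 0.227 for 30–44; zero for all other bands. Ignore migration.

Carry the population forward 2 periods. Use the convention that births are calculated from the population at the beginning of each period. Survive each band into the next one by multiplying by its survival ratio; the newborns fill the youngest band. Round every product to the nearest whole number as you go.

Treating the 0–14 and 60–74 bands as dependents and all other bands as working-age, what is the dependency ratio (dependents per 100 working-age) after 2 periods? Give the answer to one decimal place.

Period 1:
Births: 6600 × 0.231 = 1525 ; 9800 × 0.227 = 2225 ⇒ total 3750
15–29: 16000 × 0.96 = 15360
30–44: 6600 × 0.955 = 6303
45–59: 9800 × 0.985 = 9653
60–74: 15900 × 0.984 = 15646
→ [3750, 15360, 6303, 9653, 15646]
Period 2:
Births: 15360 × 0.231 = 3548 ; 6303 × 0.227 = 1431 ⇒ total 4979
15–29: 3750 × 0.96 = 3600
30–44: 15360 × 0.955 = 14669
45–59: 6303 × 0.985 = 6208
60–74: 9653 × 0.984 = 9499
→ [4979, 3600, 14669, 6208, 9499]
Dependents (band 0–14 + band 60–74) = 4979 + 9499 = 14478; working-age = 24477; ratio = 14478/24477 × 100 = 59.1

59.1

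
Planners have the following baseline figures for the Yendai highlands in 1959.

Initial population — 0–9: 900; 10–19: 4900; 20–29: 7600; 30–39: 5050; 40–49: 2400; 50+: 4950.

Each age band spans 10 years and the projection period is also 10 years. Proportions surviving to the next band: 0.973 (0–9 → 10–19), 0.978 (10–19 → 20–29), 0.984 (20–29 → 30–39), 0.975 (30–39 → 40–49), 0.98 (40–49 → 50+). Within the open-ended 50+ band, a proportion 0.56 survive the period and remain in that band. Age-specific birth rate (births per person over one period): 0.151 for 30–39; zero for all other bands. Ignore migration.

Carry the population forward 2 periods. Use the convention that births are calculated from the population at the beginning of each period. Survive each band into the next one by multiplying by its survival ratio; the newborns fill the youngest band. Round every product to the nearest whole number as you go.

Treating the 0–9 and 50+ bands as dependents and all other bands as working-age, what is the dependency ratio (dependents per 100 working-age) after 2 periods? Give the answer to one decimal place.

Period 1.
Births: 5050 × 0.151 = 763
10–19: 900 × 0.973 = 876
20–29: 4900 × 0.978 = 4792
30–39: 7600 × 0.984 = 7478
40–49: 5050 × 0.975 = 4924
50+: 2400 × 0.98 + 4950 × 0.56 = 2352 + 2772 = 5124
Population now: 0–9=763, 10–19=876, 20–29=4792, 30–39=7478, 40–49=4924, 50+=5124
Period 2.
Births: 7478 × 0.151 = 1129
10–19: 763 × 0.973 = 742
20–29: 876 × 0.978 = 857
30–39: 4792 × 0.984 = 4715
40–49: 7478 × 0.975 = 7291
50+: 4924 × 0.98 + 5124 × 0.56 = 4826 + 2869 = 7695
Population now: 0–9=1129, 10–19=742, 20–29=857, 30–39=4715, 40–49=7291, 50+=7695
Dependents (band 0–9 + band 50+) = 1129 + 7695 = 8824; working-age = 13605; ratio = 8824/13605 × 100 = 64.9

64.9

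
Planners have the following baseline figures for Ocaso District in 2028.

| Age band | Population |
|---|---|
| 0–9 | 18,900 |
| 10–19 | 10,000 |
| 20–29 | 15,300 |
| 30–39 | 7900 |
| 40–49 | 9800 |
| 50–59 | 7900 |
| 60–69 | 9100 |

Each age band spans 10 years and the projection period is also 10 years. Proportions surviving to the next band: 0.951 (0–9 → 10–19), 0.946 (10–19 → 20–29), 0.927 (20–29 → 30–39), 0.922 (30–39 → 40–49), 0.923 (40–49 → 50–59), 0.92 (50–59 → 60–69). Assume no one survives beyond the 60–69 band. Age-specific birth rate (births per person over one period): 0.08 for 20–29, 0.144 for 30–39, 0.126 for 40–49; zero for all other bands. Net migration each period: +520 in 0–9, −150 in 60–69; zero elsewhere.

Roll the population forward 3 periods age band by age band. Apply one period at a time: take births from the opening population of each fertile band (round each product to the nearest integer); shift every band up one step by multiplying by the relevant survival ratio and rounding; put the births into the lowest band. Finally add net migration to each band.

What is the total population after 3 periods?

Numbering the groups 1..7 from youngest to oldest:
[period 1]
Births: 15300 × 0.08 = 1224  |  7900 × 0.144 = 1138  |  9800 × 0.126 = 1235 → 3597
Group 2: 18900 × 0.951 = 17974
Group 3: 10000 × 0.946 = 9460
Group 4: 15300 × 0.927 = 14183
Group 5: 7900 × 0.922 = 7284
Group 6: 9800 × 0.923 = 9045
Group 7: 7900 × 0.92 = 7268
Net migration: Group 1 + 520 → 4117; Group 7 − 150 → 7118
End of period: [4117, 17974, 9460, 14183, 7284, 9045, 7118]
[period 2]
Births: 9460 × 0.08 = 757  |  14183 × 0.144 = 2042  |  7284 × 0.126 = 918 → 3717
Group 2: 4117 × 0.951 = 3915
Group 3: 17974 × 0.946 = 17003
Group 4: 9460 × 0.927 = 8769
Group 5: 14183 × 0.922 = 13077
Group 6: 7284 × 0.923 = 6723
Group 7: 9045 × 0.92 = 8321
Net migration: Group 1 + 520 → 4237; Group 7 − 150 → 8171
End of period: [4237, 3915, 17003, 8769, 13077, 6723, 8171]
[period 3]
Births: 17003 × 0.08 = 1360  |  8769 × 0.144 = 1263  |  13077 × 0.126 = 1648 → 4271
Group 2: 4237 × 0.951 = 4029
Group 3: 3915 × 0.946 = 3704
Group 4: 17003 × 0.927 = 15762
Group 5: 8769 × 0.922 = 8085
Group 6: 13077 × 0.923 = 12070
Group 7: 6723 × 0.92 = 6185
Net migration: Group 1 + 520 → 4791; Group 7 − 150 → 6035
End of period: [4791, 4029, 3704, 15762, 8085, 12070, 6035]
Total after period 3: 4791 + 4029 + 3704 + 15762 + 8085 + 12070 + 6035 = 54476

54476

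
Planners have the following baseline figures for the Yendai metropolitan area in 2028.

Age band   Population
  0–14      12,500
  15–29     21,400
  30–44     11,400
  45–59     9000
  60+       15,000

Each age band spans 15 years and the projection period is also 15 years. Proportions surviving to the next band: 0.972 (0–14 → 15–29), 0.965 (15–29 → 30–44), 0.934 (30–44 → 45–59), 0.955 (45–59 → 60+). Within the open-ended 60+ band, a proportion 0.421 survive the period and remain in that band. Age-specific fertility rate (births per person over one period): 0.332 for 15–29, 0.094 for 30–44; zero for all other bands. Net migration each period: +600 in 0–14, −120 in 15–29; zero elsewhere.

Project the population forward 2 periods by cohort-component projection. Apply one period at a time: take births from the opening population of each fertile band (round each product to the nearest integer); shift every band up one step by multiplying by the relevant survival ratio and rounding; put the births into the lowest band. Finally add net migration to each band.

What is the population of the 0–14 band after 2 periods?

Call the groups 1 to 5, youngest first.
Period 1:
Births: 21400 × 0.332 = 7105 ; 11400 × 0.094 = 1072 — total 8177
Group 2: 12500 × 0.972 = 12150
Group 3: 21400 × 0.965 = 20651
Group 4: 11400 × 0.934 = 10648
Group 5: 9000 × 0.955 + 15000 × 0.421 = 8595 + 6315 = 14910
Net migration: Group 1 + 600 → 8777; Group 2 − 120 → 12030
End of period: [8777, 12030, 20651, 10648, 14910]
Period 2:
Births: 12030 × 0.332 = 3994 ; 20651 × 0.094 = 1941 — total 5935
Group 2: 8777 × 0.972 = 8531
Group 3: 12030 × 0.965 = 11609
Group 4: 20651 × 0.934 = 19288
Group 5: 10648 × 0.955 + 14910 × 0.421 = 10169 + 6277 = 16446
Net migration: Group 1 + 600 → 6535; Group 2 − 120 → 8411
End of period: [6535, 8411, 11609, 19288, 16446]

6535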